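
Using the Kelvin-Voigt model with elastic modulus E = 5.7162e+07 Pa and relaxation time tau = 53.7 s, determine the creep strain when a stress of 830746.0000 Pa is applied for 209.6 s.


epsilon(t) = (sigma/E) * (1 - exp(-t/tau))
sigma/E = 830746.0000 / 5.7162e+07 = 0.0145
exp(-t/tau) = exp(-209.6 / 53.7) = 0.0202
epsilon = 0.0145 * (1 - 0.0202)
epsilon = 0.0142


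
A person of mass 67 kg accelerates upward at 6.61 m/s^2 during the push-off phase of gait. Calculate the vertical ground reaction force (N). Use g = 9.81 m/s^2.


GRF = m * (g + a)
GRF = 67 * (9.81 + 6.61)
GRF = 67 * 16.4200
GRF = 1100.1400


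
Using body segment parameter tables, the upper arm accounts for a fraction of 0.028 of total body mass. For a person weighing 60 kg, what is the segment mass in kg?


m_segment = body_mass * fraction
m_segment = 60 * 0.028
m_segment = 1.6800


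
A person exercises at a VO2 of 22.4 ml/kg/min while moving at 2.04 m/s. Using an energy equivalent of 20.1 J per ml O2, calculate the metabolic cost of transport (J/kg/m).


Power per kg = VO2 * 20.1 / 60
Power per kg = 22.4 * 20.1 / 60 = 7.5040 W/kg
Cost = power_per_kg / speed
Cost = 7.5040 / 2.04
Cost = 3.6784


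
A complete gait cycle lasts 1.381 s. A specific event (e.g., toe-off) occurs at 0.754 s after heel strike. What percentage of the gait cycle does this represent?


pct = (event_time / cycle_time) * 100
pct = (0.754 / 1.381) * 100
ratio = 0.5460
pct = 54.5981


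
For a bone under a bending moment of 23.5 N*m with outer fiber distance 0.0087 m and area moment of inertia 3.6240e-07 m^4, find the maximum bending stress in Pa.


sigma = M * c / I
sigma = 23.5 * 0.0087 / 3.6240e-07
M * c = 0.2044
sigma = 564155.6291


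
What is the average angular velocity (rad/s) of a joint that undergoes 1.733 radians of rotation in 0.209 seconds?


omega = delta_theta / delta_t
omega = 1.733 / 0.209
omega = 8.2919


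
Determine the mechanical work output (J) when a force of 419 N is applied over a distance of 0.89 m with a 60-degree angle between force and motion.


W = F * d * cos(theta)
theta = 60 deg = 1.0472 rad
cos(theta) = 0.5000
W = 419 * 0.89 * 0.5000
W = 186.4550


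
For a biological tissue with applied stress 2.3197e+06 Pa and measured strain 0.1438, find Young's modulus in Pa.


E = stress / strain
E = 2.3197e+06 / 0.1438
E = 1.6131e+07


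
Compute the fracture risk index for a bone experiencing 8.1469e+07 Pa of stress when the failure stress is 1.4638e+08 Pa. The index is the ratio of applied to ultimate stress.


FRI = applied / ultimate
FRI = 8.1469e+07 / 1.4638e+08
FRI = 0.5566


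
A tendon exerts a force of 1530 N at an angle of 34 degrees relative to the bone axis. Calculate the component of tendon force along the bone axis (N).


F_eff = F_tendon * cos(theta)
theta = 34 deg = 0.5934 rad
cos(theta) = 0.8290
F_eff = 1530 * 0.8290
F_eff = 1268.4275


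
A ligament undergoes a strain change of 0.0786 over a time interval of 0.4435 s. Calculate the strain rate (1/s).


strain_rate = delta_strain / delta_t
strain_rate = 0.0786 / 0.4435
strain_rate = 0.1772


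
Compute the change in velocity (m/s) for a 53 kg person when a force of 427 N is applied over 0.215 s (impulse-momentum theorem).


J = F * dt = 427 * 0.215 = 91.8050 N*s
delta_v = J / m
delta_v = 91.8050 / 53
delta_v = 1.7322


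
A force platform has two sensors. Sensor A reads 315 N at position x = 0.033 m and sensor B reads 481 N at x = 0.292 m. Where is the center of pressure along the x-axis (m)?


COP_x = (F1*x1 + F2*x2) / (F1 + F2)
COP_x = (315*0.033 + 481*0.292) / (315 + 481)
Numerator = 150.8470
Denominator = 796
COP_x = 0.1895


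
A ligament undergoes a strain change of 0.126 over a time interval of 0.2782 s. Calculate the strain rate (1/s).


strain_rate = delta_strain / delta_t
strain_rate = 0.126 / 0.2782
strain_rate = 0.4529


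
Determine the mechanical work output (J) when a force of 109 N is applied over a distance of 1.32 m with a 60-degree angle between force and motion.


W = F * d * cos(theta)
theta = 60 deg = 1.0472 rad
cos(theta) = 0.5000
W = 109 * 1.32 * 0.5000
W = 71.9400


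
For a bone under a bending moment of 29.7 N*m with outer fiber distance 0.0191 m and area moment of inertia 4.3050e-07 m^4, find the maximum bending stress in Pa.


sigma = M * c / I
sigma = 29.7 * 0.0191 / 4.3050e-07
M * c = 0.5673
sigma = 1.3177e+06


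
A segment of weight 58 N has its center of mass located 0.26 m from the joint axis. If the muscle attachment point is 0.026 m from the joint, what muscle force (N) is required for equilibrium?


F_muscle = W * d_load / d_muscle
F_muscle = 58 * 0.26 / 0.026
Numerator = 15.0800
F_muscle = 580.0000


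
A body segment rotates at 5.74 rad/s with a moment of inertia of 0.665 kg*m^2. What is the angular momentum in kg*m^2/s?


L = I * omega
L = 0.665 * 5.74
L = 3.8171


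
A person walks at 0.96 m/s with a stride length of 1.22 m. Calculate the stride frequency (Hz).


f = v / stride_length
f = 0.96 / 1.22
f = 0.7869


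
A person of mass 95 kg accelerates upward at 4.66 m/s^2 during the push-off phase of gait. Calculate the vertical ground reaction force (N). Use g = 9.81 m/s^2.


GRF = m * (g + a)
GRF = 95 * (9.81 + 4.66)
GRF = 95 * 14.4700
GRF = 1374.6500


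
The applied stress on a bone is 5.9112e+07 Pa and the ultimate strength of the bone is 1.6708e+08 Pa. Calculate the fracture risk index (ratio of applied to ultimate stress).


FRI = applied / ultimate
FRI = 5.9112e+07 / 1.6708e+08
FRI = 0.3538


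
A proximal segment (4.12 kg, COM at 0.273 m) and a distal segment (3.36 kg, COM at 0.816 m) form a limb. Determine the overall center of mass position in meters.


COM = (m1*x1 + m2*x2) / (m1 + m2)
COM = (4.12*0.273 + 3.36*0.816) / (4.12 + 3.36)
Numerator = 3.8665
Denominator = 7.4800
COM = 0.5169


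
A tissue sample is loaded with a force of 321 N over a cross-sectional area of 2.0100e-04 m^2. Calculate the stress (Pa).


stress = F / A
stress = 321 / 2.0100e-04
stress = 1.5970e+06


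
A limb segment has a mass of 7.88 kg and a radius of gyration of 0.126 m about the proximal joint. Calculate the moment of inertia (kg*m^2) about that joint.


I = m * k^2
I = 7.88 * 0.126^2
k^2 = 0.0159
I = 0.1251


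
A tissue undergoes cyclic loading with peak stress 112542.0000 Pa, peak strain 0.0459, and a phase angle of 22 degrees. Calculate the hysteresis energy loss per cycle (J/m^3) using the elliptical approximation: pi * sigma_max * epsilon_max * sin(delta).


E_loss = pi * sigma_max * epsilon_max * sin(delta)
delta = 22 deg = 0.3840 rad
sin(delta) = 0.3746
E_loss = pi * 112542.0000 * 0.0459 * 0.3746
E_loss = 6079.2864


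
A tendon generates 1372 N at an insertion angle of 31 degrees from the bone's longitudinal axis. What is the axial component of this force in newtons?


F_eff = F_tendon * cos(theta)
theta = 31 deg = 0.5411 rad
cos(theta) = 0.8572
F_eff = 1372 * 0.8572
F_eff = 1176.0335


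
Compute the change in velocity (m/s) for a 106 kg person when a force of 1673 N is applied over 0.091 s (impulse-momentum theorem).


J = F * dt = 1673 * 0.091 = 152.2430 N*s
delta_v = J / m
delta_v = 152.2430 / 106
delta_v = 1.4363


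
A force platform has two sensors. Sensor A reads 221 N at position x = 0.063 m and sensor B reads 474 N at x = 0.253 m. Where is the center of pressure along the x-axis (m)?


COP_x = (F1*x1 + F2*x2) / (F1 + F2)
COP_x = (221*0.063 + 474*0.253) / (221 + 474)
Numerator = 133.8450
Denominator = 695
COP_x = 0.1926


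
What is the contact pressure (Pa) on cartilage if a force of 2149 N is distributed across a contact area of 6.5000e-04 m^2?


P = F / A
P = 2149 / 6.5000e-04
P = 3.3062e+06


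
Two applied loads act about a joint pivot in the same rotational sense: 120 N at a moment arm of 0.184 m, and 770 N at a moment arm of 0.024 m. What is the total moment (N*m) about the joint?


M = F1 * d1 + F2 * d2
M = 120 * 0.184 + 770 * 0.024
M = 22.0800 + 18.4800
M = 40.5600


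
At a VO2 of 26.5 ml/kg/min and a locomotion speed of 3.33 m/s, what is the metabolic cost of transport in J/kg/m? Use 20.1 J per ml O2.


Power per kg = VO2 * 20.1 / 60
Power per kg = 26.5 * 20.1 / 60 = 8.8775 W/kg
Cost = power_per_kg / speed
Cost = 8.8775 / 3.33
Cost = 2.6659


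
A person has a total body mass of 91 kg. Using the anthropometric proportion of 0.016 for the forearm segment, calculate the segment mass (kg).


m_segment = body_mass * fraction
m_segment = 91 * 0.016
m_segment = 1.4560


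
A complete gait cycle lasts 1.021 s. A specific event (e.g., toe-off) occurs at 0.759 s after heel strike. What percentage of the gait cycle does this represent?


pct = (event_time / cycle_time) * 100
pct = (0.759 / 1.021) * 100
ratio = 0.7434
pct = 74.3389


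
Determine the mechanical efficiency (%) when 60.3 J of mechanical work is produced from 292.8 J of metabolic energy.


eta = (W_mech / E_meta) * 100
eta = (60.3 / 292.8) * 100
ratio = 0.2059
eta = 20.5943


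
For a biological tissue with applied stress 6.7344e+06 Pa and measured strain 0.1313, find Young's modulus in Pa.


E = stress / strain
E = 6.7344e+06 / 0.1313
E = 5.1290e+07


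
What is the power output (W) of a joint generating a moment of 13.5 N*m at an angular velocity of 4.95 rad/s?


P = M * omega
P = 13.5 * 4.95
P = 66.8250


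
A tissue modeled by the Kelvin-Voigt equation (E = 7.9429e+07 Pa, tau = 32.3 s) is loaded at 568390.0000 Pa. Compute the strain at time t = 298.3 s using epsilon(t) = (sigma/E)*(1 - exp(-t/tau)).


epsilon(t) = (sigma/E) * (1 - exp(-t/tau))
sigma/E = 568390.0000 / 7.9429e+07 = 0.0072
exp(-t/tau) = exp(-298.3 / 32.3) = 9.7536e-05
epsilon = 0.0072 * (1 - 9.7536e-05)
epsilon = 0.0072


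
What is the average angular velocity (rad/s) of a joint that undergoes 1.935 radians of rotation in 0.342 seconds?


omega = delta_theta / delta_t
omega = 1.935 / 0.342
omega = 5.6579


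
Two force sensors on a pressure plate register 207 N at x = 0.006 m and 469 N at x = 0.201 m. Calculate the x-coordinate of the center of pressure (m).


COP_x = (F1*x1 + F2*x2) / (F1 + F2)
COP_x = (207*0.006 + 469*0.201) / (207 + 469)
Numerator = 95.5110
Denominator = 676
COP_x = 0.1413


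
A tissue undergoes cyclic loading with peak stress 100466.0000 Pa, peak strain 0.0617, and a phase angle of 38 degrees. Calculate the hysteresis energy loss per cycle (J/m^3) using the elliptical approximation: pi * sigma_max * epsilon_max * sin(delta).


E_loss = pi * sigma_max * epsilon_max * sin(delta)
delta = 38 deg = 0.6632 rad
sin(delta) = 0.6157
E_loss = pi * 100466.0000 * 0.0617 * 0.6157
E_loss = 11989.3635


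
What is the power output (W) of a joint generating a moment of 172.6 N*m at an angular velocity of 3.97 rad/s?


P = M * omega
P = 172.6 * 3.97
P = 685.2220


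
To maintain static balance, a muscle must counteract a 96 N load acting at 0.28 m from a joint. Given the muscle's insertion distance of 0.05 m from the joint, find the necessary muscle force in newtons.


F_muscle = W * d_load / d_muscle
F_muscle = 96 * 0.28 / 0.05
Numerator = 26.8800
F_muscle = 537.6000


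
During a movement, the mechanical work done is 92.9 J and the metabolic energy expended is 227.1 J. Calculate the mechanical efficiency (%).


eta = (W_mech / E_meta) * 100
eta = (92.9 / 227.1) * 100
ratio = 0.4091
eta = 40.9071


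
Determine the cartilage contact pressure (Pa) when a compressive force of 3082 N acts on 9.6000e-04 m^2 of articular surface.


P = F / A
P = 3082 / 9.6000e-04
P = 3.2104e+06


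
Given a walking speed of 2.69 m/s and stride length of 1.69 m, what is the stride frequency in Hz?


f = v / stride_length
f = 2.69 / 1.69
f = 1.5917


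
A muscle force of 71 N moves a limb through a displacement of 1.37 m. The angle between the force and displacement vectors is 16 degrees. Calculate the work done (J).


W = F * d * cos(theta)
theta = 16 deg = 0.2793 rad
cos(theta) = 0.9613
W = 71 * 1.37 * 0.9613
W = 93.5019


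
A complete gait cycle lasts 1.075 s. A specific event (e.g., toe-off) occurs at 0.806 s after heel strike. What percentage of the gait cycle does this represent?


pct = (event_time / cycle_time) * 100
pct = (0.806 / 1.075) * 100
ratio = 0.7498
pct = 74.9767


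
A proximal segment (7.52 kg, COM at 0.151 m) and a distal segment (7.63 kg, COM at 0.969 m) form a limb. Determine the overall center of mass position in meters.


COM = (m1*x1 + m2*x2) / (m1 + m2)
COM = (7.52*0.151 + 7.63*0.969) / (7.52 + 7.63)
Numerator = 8.5290
Denominator = 15.1500
COM = 0.5630


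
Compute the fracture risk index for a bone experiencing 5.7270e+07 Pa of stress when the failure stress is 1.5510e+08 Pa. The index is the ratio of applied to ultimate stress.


FRI = applied / ultimate
FRI = 5.7270e+07 / 1.5510e+08
FRI = 0.3692


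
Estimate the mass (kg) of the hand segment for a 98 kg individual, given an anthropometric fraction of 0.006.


m_segment = body_mass * fraction
m_segment = 98 * 0.006
m_segment = 0.5880


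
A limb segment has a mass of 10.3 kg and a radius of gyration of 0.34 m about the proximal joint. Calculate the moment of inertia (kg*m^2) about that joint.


I = m * k^2
I = 10.3 * 0.34^2
k^2 = 0.1156
I = 1.1907


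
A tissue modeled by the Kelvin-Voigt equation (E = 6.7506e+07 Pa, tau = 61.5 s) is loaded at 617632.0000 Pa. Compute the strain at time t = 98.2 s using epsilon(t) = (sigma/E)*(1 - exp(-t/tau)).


epsilon(t) = (sigma/E) * (1 - exp(-t/tau))
sigma/E = 617632.0000 / 6.7506e+07 = 0.0091
exp(-t/tau) = exp(-98.2 / 61.5) = 0.2026
epsilon = 0.0091 * (1 - 0.2026)
epsilon = 0.0073


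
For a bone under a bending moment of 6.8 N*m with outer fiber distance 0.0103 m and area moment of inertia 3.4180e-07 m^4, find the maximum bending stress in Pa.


sigma = M * c / I
sigma = 6.8 * 0.0103 / 3.4180e-07
M * c = 0.0700
sigma = 204915.1551


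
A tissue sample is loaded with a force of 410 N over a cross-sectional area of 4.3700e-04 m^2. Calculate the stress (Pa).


stress = F / A
stress = 410 / 4.3700e-04
stress = 938215.1030


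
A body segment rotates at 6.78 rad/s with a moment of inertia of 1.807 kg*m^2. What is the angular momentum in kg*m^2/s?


L = I * omega
L = 1.807 * 6.78
L = 12.2515


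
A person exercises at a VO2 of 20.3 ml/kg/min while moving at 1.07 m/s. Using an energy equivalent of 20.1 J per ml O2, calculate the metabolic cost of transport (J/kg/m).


Power per kg = VO2 * 20.1 / 60
Power per kg = 20.3 * 20.1 / 60 = 6.8005 W/kg
Cost = power_per_kg / speed
Cost = 6.8005 / 1.07
Cost = 6.3556


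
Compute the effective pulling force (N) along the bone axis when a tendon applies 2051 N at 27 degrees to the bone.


F_eff = F_tendon * cos(theta)
theta = 27 deg = 0.4712 rad
cos(theta) = 0.8910
F_eff = 2051 * 0.8910
F_eff = 1827.4544


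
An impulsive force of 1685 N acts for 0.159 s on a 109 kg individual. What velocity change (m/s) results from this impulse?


J = F * dt = 1685 * 0.159 = 267.9150 N*s
delta_v = J / m
delta_v = 267.9150 / 109
delta_v = 2.4579


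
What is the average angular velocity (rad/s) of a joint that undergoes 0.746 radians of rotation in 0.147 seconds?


omega = delta_theta / delta_t
omega = 0.746 / 0.147
omega = 5.0748


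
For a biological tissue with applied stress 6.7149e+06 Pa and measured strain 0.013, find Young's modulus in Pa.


E = stress / strain
E = 6.7149e+06 / 0.013
E = 5.1653e+08


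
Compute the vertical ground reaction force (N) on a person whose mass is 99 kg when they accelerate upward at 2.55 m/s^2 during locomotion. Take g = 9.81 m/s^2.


GRF = m * (g + a)
GRF = 99 * (9.81 + 2.55)
GRF = 99 * 12.3600
GRF = 1223.6400


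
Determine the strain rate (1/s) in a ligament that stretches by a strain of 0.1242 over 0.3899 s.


strain_rate = delta_strain / delta_t
strain_rate = 0.1242 / 0.3899
strain_rate = 0.3185


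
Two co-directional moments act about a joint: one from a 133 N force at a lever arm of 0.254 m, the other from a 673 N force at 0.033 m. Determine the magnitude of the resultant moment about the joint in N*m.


M = F1 * d1 + F2 * d2
M = 133 * 0.254 + 673 * 0.033
M = 33.7820 + 22.2090
M = 55.9910


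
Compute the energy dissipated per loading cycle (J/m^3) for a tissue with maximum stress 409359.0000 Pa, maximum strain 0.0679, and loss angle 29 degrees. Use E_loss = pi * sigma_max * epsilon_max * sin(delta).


E_loss = pi * sigma_max * epsilon_max * sin(delta)
delta = 29 deg = 0.5061 rad
sin(delta) = 0.4848
E_loss = pi * 409359.0000 * 0.0679 * 0.4848
E_loss = 42334.5765


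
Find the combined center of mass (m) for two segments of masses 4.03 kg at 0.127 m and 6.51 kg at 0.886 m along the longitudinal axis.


COM = (m1*x1 + m2*x2) / (m1 + m2)
COM = (4.03*0.127 + 6.51*0.886) / (4.03 + 6.51)
Numerator = 6.2797
Denominator = 10.5400
COM = 0.5958


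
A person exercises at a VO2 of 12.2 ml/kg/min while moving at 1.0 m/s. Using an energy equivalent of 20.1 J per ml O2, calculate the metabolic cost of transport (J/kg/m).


Power per kg = VO2 * 20.1 / 60
Power per kg = 12.2 * 20.1 / 60 = 4.0870 W/kg
Cost = power_per_kg / speed
Cost = 4.0870 / 1.0
Cost = 4.0870


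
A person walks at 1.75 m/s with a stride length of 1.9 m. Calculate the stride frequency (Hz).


f = v / stride_length
f = 1.75 / 1.9
f = 0.9211


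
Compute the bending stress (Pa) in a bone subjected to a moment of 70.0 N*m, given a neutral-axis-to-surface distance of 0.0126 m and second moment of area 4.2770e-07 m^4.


sigma = M * c / I
sigma = 70.0 * 0.0126 / 4.2770e-07
M * c = 0.8820
sigma = 2.0622e+06


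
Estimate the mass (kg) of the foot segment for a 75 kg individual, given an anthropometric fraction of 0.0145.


m_segment = body_mass * fraction
m_segment = 75 * 0.0145
m_segment = 1.0875


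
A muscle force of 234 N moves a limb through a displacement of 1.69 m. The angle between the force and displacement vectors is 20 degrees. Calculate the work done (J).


W = F * d * cos(theta)
theta = 20 deg = 0.3491 rad
cos(theta) = 0.9397
W = 234 * 1.69 * 0.9397
W = 371.6108


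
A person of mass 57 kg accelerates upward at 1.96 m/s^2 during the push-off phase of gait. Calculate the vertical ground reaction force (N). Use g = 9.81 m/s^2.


GRF = m * (g + a)
GRF = 57 * (9.81 + 1.96)
GRF = 57 * 11.7700
GRF = 670.8900


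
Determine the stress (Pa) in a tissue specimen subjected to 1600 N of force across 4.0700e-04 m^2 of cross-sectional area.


stress = F / A
stress = 1600 / 4.0700e-04
stress = 3.9312e+06


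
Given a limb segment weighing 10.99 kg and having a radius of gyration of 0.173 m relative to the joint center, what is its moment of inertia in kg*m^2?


I = m * k^2
I = 10.99 * 0.173^2
k^2 = 0.0299
I = 0.3289


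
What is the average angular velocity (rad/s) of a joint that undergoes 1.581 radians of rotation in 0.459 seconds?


omega = delta_theta / delta_t
omega = 1.581 / 0.459
omega = 3.4444


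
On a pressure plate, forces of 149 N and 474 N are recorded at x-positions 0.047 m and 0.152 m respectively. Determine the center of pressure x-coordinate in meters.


COP_x = (F1*x1 + F2*x2) / (F1 + F2)
COP_x = (149*0.047 + 474*0.152) / (149 + 474)
Numerator = 79.0510
Denominator = 623
COP_x = 0.1269


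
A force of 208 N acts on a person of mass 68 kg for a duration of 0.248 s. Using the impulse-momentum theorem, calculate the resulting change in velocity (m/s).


J = F * dt = 208 * 0.248 = 51.5840 N*s
delta_v = J / m
delta_v = 51.5840 / 68
delta_v = 0.7586


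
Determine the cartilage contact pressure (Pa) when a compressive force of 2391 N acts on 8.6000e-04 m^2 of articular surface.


P = F / A
P = 2391 / 8.6000e-04
P = 2.7802e+06


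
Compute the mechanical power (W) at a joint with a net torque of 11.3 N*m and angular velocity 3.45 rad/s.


P = M * omega
P = 11.3 * 3.45
P = 38.9850


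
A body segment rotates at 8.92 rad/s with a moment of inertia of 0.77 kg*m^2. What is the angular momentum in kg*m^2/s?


L = I * omega
L = 0.77 * 8.92
L = 6.8684


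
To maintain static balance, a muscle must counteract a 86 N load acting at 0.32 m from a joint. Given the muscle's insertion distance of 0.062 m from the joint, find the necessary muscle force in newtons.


F_muscle = W * d_load / d_muscle
F_muscle = 86 * 0.32 / 0.062
Numerator = 27.5200
F_muscle = 443.8710


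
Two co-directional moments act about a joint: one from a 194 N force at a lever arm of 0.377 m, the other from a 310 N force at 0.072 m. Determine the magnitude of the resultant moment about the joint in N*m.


M = F1 * d1 + F2 * d2
M = 194 * 0.377 + 310 * 0.072
M = 73.1380 + 22.3200
M = 95.4580


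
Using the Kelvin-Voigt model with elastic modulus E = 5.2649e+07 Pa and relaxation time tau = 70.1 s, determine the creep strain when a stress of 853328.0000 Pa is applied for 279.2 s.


epsilon(t) = (sigma/E) * (1 - exp(-t/tau))
sigma/E = 853328.0000 / 5.2649e+07 = 0.0162
exp(-t/tau) = exp(-279.2 / 70.1) = 0.0186
epsilon = 0.0162 * (1 - 0.0186)
epsilon = 0.0159


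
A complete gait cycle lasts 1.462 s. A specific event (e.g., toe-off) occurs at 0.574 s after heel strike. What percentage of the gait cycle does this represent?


pct = (event_time / cycle_time) * 100
pct = (0.574 / 1.462) * 100
ratio = 0.3926
pct = 39.2613


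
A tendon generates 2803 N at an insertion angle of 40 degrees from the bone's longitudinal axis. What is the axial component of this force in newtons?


F_eff = F_tendon * cos(theta)
theta = 40 deg = 0.6981 rad
cos(theta) = 0.7660
F_eff = 2803 * 0.7660
F_eff = 2147.2226


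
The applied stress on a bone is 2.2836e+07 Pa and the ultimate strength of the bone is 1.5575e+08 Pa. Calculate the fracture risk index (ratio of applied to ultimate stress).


FRI = applied / ultimate
FRI = 2.2836e+07 / 1.5575e+08
FRI = 0.1466


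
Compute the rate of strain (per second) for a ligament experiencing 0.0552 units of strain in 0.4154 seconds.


strain_rate = delta_strain / delta_t
strain_rate = 0.0552 / 0.4154
strain_rate = 0.1329


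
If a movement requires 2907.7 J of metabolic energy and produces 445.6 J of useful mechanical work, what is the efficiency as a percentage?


eta = (W_mech / E_meta) * 100
eta = (445.6 / 2907.7) * 100
ratio = 0.1532
eta = 15.3248


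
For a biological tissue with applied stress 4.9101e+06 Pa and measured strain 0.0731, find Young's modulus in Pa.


E = stress / strain
E = 4.9101e+06 / 0.0731
E = 6.7170e+07


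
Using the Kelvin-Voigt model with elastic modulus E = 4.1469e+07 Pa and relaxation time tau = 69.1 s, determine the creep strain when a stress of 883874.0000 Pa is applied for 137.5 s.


epsilon(t) = (sigma/E) * (1 - exp(-t/tau))
sigma/E = 883874.0000 / 4.1469e+07 = 0.0213
exp(-t/tau) = exp(-137.5 / 69.1) = 0.1367
epsilon = 0.0213 * (1 - 0.1367)
epsilon = 0.0184


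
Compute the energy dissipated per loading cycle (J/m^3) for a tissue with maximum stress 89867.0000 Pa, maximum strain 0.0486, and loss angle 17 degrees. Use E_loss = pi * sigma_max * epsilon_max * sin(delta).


E_loss = pi * sigma_max * epsilon_max * sin(delta)
delta = 17 deg = 0.2967 rad
sin(delta) = 0.2924
E_loss = pi * 89867.0000 * 0.0486 * 0.2924
E_loss = 4011.6379


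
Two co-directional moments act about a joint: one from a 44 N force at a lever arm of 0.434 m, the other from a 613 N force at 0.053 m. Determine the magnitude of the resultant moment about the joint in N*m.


M = F1 * d1 + F2 * d2
M = 44 * 0.434 + 613 * 0.053
M = 19.0960 + 32.4890
M = 51.5850


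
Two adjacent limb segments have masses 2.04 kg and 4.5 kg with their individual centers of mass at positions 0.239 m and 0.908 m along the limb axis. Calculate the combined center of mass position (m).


COM = (m1*x1 + m2*x2) / (m1 + m2)
COM = (2.04*0.239 + 4.5*0.908) / (2.04 + 4.5)
Numerator = 4.5736
Denominator = 6.5400
COM = 0.6993


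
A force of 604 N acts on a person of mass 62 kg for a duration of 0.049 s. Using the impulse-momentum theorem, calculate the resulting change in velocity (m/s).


J = F * dt = 604 * 0.049 = 29.5960 N*s
delta_v = J / m
delta_v = 29.5960 / 62
delta_v = 0.4774


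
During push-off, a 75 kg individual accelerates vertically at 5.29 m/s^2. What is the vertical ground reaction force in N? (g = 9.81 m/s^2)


GRF = m * (g + a)
GRF = 75 * (9.81 + 5.29)
GRF = 75 * 15.1000
GRF = 1132.5000


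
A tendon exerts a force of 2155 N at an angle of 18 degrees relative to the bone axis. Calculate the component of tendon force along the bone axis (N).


F_eff = F_tendon * cos(theta)
theta = 18 deg = 0.3142 rad
cos(theta) = 0.9511
F_eff = 2155 * 0.9511
F_eff = 2049.5268


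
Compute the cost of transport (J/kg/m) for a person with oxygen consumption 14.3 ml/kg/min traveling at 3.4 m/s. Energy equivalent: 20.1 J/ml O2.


Power per kg = VO2 * 20.1 / 60
Power per kg = 14.3 * 20.1 / 60 = 4.7905 W/kg
Cost = power_per_kg / speed
Cost = 4.7905 / 3.4
Cost = 1.4090


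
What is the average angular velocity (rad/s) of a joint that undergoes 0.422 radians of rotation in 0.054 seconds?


omega = delta_theta / delta_t
omega = 0.422 / 0.054
omega = 7.8148


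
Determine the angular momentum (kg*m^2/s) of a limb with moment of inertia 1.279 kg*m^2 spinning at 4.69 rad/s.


L = I * omega
L = 1.279 * 4.69
L = 5.9985


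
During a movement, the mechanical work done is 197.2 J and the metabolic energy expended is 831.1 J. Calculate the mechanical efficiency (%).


eta = (W_mech / E_meta) * 100
eta = (197.2 / 831.1) * 100
ratio = 0.2373
eta = 23.7276


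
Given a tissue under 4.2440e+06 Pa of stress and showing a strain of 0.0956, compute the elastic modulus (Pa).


E = stress / strain
E = 4.2440e+06 / 0.0956
E = 4.4393e+07


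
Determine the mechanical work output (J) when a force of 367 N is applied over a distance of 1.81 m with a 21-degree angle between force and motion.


W = F * d * cos(theta)
theta = 21 deg = 0.3665 rad
cos(theta) = 0.9336
W = 367 * 1.81 * 0.9336
W = 620.1495


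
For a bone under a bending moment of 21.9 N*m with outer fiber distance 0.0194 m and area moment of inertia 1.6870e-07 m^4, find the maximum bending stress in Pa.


sigma = M * c / I
sigma = 21.9 * 0.0194 / 1.6870e-07
M * c = 0.4249
sigma = 2.5184e+06


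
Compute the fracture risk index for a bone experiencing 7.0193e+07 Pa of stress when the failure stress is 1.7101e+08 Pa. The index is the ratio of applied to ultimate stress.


FRI = applied / ultimate
FRI = 7.0193e+07 / 1.7101e+08
FRI = 0.4105


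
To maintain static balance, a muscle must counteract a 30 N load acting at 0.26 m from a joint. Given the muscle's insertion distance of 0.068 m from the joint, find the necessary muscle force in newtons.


F_muscle = W * d_load / d_muscle
F_muscle = 30 * 0.26 / 0.068
Numerator = 7.8000
F_muscle = 114.7059


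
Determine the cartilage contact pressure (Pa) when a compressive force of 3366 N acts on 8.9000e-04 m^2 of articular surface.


P = F / A
P = 3366 / 8.9000e-04
P = 3.7820e+06


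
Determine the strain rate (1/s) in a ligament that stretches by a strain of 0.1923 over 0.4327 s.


strain_rate = delta_strain / delta_t
strain_rate = 0.1923 / 0.4327
strain_rate = 0.4444


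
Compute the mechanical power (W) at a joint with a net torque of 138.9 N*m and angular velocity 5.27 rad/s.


P = M * omega
P = 138.9 * 5.27
P = 732.0030


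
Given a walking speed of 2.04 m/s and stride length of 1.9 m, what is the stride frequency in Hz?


f = v / stride_length
f = 2.04 / 1.9
f = 1.0737


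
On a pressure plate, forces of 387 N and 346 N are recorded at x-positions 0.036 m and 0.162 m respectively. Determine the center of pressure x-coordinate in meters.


COP_x = (F1*x1 + F2*x2) / (F1 + F2)
COP_x = (387*0.036 + 346*0.162) / (387 + 346)
Numerator = 69.9840
Denominator = 733
COP_x = 0.0955


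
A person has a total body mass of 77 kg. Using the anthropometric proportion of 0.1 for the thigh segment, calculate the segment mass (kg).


m_segment = body_mass * fraction
m_segment = 77 * 0.1
m_segment = 7.7000


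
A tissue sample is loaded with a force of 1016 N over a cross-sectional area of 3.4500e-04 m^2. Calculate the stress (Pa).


stress = F / A
stress = 1016 / 3.4500e-04
stress = 2.9449e+06


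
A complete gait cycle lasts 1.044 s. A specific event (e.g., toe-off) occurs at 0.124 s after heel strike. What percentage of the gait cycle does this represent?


pct = (event_time / cycle_time) * 100
pct = (0.124 / 1.044) * 100
ratio = 0.1188
pct = 11.8774


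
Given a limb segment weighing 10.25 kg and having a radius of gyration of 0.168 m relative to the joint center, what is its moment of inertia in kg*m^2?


I = m * k^2
I = 10.25 * 0.168^2
k^2 = 0.0282
I = 0.2893


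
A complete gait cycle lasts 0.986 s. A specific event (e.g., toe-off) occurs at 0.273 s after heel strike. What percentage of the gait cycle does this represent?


pct = (event_time / cycle_time) * 100
pct = (0.273 / 0.986) * 100
ratio = 0.2769
pct = 27.6876


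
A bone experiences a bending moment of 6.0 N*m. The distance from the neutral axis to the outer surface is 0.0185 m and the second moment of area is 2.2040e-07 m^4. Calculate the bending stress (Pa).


sigma = M * c / I
sigma = 6.0 * 0.0185 / 2.2040e-07
M * c = 0.1110
sigma = 503629.7641


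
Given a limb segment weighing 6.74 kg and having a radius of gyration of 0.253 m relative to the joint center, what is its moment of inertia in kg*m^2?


I = m * k^2
I = 6.74 * 0.253^2
k^2 = 0.0640
I = 0.4314


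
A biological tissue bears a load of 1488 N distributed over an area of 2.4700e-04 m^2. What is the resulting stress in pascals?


stress = F / A
stress = 1488 / 2.4700e-04
stress = 6.0243e+06


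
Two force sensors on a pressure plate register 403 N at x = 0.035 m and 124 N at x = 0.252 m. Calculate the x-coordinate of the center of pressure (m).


COP_x = (F1*x1 + F2*x2) / (F1 + F2)
COP_x = (403*0.035 + 124*0.252) / (403 + 124)
Numerator = 45.3530
Denominator = 527
COP_x = 0.0861


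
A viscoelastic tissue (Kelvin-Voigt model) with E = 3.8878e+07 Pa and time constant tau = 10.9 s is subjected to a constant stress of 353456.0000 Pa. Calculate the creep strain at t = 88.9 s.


epsilon(t) = (sigma/E) * (1 - exp(-t/tau))
sigma/E = 353456.0000 / 3.8878e+07 = 0.0091
exp(-t/tau) = exp(-88.9 / 10.9) = 2.8702e-04
epsilon = 0.0091 * (1 - 2.8702e-04)
epsilon = 0.0091


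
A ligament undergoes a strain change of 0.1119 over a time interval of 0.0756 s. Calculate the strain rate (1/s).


strain_rate = delta_strain / delta_t
strain_rate = 0.1119 / 0.0756
strain_rate = 1.4802


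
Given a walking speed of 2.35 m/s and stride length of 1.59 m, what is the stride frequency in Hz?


f = v / stride_length
f = 2.35 / 1.59
f = 1.4780


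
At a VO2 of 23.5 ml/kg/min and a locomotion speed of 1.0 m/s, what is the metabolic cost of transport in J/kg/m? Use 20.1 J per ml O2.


Power per kg = VO2 * 20.1 / 60
Power per kg = 23.5 * 20.1 / 60 = 7.8725 W/kg
Cost = power_per_kg / speed
Cost = 7.8725 / 1.0
Cost = 7.8725


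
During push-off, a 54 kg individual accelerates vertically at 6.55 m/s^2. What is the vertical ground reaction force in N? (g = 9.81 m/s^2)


GRF = m * (g + a)
GRF = 54 * (9.81 + 6.55)
GRF = 54 * 16.3600
GRF = 883.4400


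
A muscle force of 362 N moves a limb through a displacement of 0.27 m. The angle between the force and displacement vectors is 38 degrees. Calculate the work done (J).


W = F * d * cos(theta)
theta = 38 deg = 0.6632 rad
cos(theta) = 0.7880
W = 362 * 0.27 * 0.7880
W = 77.0202


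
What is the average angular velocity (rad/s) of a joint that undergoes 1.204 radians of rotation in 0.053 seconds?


omega = delta_theta / delta_t
omega = 1.204 / 0.053
omega = 22.7170


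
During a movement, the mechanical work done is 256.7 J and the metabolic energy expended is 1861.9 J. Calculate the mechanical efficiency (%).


eta = (W_mech / E_meta) * 100
eta = (256.7 / 1861.9) * 100
ratio = 0.1379
eta = 13.7870


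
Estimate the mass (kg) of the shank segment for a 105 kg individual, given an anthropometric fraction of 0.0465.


m_segment = body_mass * fraction
m_segment = 105 * 0.0465
m_segment = 4.8825


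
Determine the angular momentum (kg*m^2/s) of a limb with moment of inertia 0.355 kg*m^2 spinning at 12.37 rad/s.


L = I * omega
L = 0.355 * 12.37
L = 4.3913


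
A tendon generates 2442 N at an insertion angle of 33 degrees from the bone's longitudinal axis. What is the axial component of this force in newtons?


F_eff = F_tendon * cos(theta)
theta = 33 deg = 0.5760 rad
cos(theta) = 0.8387
F_eff = 2442 * 0.8387
F_eff = 2048.0335


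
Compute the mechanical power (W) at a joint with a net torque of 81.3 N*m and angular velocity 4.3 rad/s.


P = M * omega
P = 81.3 * 4.3
P = 349.5900


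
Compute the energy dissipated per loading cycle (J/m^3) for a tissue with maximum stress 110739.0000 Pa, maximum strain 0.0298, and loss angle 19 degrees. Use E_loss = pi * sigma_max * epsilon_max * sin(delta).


E_loss = pi * sigma_max * epsilon_max * sin(delta)
delta = 19 deg = 0.3316 rad
sin(delta) = 0.3256
E_loss = pi * 110739.0000 * 0.0298 * 0.3256
E_loss = 3375.2710


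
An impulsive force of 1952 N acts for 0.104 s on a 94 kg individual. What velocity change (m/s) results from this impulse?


J = F * dt = 1952 * 0.104 = 203.0080 N*s
delta_v = J / m
delta_v = 203.0080 / 94
delta_v = 2.1597


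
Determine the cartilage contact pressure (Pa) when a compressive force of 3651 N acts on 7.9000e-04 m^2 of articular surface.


P = F / A
P = 3651 / 7.9000e-04
P = 4.6215e+06


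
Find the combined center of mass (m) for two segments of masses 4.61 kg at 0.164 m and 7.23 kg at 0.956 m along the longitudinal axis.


COM = (m1*x1 + m2*x2) / (m1 + m2)
COM = (4.61*0.164 + 7.23*0.956) / (4.61 + 7.23)
Numerator = 7.6679
Denominator = 11.8400
COM = 0.6476


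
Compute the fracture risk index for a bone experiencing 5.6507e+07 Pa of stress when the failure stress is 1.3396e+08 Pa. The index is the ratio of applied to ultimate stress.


FRI = applied / ultimate
FRI = 5.6507e+07 / 1.3396e+08
FRI = 0.4218


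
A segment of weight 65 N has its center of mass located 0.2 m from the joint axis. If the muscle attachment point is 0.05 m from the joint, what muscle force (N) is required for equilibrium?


F_muscle = W * d_load / d_muscle
F_muscle = 65 * 0.2 / 0.05
Numerator = 13.0000
F_muscle = 260.0000


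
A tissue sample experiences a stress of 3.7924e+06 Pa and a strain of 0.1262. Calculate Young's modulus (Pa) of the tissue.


E = stress / strain
E = 3.7924e+06 / 0.1262
E = 3.0051e+07


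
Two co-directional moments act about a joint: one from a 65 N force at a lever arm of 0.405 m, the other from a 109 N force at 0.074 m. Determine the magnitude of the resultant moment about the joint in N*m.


M = F1 * d1 + F2 * d2
M = 65 * 0.405 + 109 * 0.074
M = 26.3250 + 8.0660
M = 34.3910


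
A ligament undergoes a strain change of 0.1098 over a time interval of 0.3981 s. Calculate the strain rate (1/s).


strain_rate = delta_strain / delta_t
strain_rate = 0.1098 / 0.3981
strain_rate = 0.2758


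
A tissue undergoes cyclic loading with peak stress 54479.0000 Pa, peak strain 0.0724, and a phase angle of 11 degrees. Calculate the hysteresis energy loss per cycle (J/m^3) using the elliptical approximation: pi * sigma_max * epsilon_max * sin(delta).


E_loss = pi * sigma_max * epsilon_max * sin(delta)
delta = 11 deg = 0.1920 rad
sin(delta) = 0.1908
E_loss = pi * 54479.0000 * 0.0724 * 0.1908
E_loss = 2364.3753


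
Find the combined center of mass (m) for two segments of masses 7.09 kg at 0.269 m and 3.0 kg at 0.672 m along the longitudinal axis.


COM = (m1*x1 + m2*x2) / (m1 + m2)
COM = (7.09*0.269 + 3.0*0.672) / (7.09 + 3.0)
Numerator = 3.9232
Denominator = 10.0900
COM = 0.3888


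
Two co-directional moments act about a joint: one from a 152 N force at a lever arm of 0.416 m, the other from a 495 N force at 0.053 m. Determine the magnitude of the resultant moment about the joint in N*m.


M = F1 * d1 + F2 * d2
M = 152 * 0.416 + 495 * 0.053
M = 63.2320 + 26.2350
M = 89.4670


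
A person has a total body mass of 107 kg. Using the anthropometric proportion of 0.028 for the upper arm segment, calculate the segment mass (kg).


m_segment = body_mass * fraction
m_segment = 107 * 0.028
m_segment = 2.9960


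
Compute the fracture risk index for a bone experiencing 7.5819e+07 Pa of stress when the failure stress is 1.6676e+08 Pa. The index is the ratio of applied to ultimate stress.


FRI = applied / ultimate
FRI = 7.5819e+07 / 1.6676e+08
FRI = 0.4547


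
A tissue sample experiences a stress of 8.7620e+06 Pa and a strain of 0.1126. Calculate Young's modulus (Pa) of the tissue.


E = stress / strain
E = 8.7620e+06 / 0.1126
E = 7.7815e+07


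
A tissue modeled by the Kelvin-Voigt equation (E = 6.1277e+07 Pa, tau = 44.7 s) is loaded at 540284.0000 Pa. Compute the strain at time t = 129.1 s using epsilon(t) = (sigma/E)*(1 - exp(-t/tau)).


epsilon(t) = (sigma/E) * (1 - exp(-t/tau))
sigma/E = 540284.0000 / 6.1277e+07 = 0.0088
exp(-t/tau) = exp(-129.1 / 44.7) = 0.0557
epsilon = 0.0088 * (1 - 0.0557)
epsilon = 0.0083


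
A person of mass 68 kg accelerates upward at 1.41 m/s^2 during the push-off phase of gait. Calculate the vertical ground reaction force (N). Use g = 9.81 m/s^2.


GRF = m * (g + a)
GRF = 68 * (9.81 + 1.41)
GRF = 68 * 11.2200
GRF = 762.9600


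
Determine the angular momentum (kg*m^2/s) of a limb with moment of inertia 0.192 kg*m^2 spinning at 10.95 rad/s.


L = I * omega
L = 0.192 * 10.95
L = 2.1024


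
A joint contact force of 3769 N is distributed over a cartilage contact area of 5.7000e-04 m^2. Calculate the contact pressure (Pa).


P = F / A
P = 3769 / 5.7000e-04
P = 6.6123e+06


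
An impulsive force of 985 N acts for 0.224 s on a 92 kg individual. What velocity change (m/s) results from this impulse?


J = F * dt = 985 * 0.224 = 220.6400 N*s
delta_v = J / m
delta_v = 220.6400 / 92
delta_v = 2.3983


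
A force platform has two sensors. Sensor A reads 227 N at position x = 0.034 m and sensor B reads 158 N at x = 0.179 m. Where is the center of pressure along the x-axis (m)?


COP_x = (F1*x1 + F2*x2) / (F1 + F2)
COP_x = (227*0.034 + 158*0.179) / (227 + 158)
Numerator = 36.0000
Denominator = 385
COP_x = 0.0935


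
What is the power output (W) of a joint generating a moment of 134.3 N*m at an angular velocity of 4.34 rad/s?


P = M * omega
P = 134.3 * 4.34
P = 582.8620


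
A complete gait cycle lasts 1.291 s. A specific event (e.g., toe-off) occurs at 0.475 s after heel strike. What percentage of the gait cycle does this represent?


pct = (event_time / cycle_time) * 100
pct = (0.475 / 1.291) * 100
ratio = 0.3679
pct = 36.7932


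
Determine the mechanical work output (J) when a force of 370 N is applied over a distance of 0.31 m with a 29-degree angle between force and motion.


W = F * d * cos(theta)
theta = 29 deg = 0.5061 rad
cos(theta) = 0.8746
W = 370 * 0.31 * 0.8746
W = 100.3189


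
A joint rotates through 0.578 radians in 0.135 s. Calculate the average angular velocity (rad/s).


omega = delta_theta / delta_t
omega = 0.578 / 0.135
omega = 4.2815


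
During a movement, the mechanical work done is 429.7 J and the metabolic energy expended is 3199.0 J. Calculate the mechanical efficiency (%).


eta = (W_mech / E_meta) * 100
eta = (429.7 / 3199.0) * 100
ratio = 0.1343
eta = 13.4323
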